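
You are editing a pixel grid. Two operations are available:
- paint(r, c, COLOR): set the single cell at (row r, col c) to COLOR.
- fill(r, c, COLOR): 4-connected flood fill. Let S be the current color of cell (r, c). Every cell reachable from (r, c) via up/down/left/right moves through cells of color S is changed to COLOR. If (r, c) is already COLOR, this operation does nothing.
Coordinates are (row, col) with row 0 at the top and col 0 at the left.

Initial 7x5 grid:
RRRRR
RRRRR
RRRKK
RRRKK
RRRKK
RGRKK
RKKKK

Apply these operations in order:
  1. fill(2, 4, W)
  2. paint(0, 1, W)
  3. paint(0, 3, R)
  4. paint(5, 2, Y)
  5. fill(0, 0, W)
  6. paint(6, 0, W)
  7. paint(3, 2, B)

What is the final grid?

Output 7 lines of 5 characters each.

After op 1 fill(2,4,W) [12 cells changed]:
RRRRR
RRRRR
RRRWW
RRRWW
RRRWW
RGRWW
RWWWW
After op 2 paint(0,1,W):
RWRRR
RRRRR
RRRWW
RRRWW
RRRWW
RGRWW
RWWWW
After op 3 paint(0,3,R):
RWRRR
RRRRR
RRRWW
RRRWW
RRRWW
RGRWW
RWWWW
After op 4 paint(5,2,Y):
RWRRR
RRRRR
RRRWW
RRRWW
RRRWW
RGYWW
RWWWW
After op 5 fill(0,0,W) [20 cells changed]:
WWWWW
WWWWW
WWWWW
WWWWW
WWWWW
WGYWW
WWWWW
After op 6 paint(6,0,W):
WWWWW
WWWWW
WWWWW
WWWWW
WWWWW
WGYWW
WWWWW
After op 7 paint(3,2,B):
WWWWW
WWWWW
WWWWW
WWBWW
WWWWW
WGYWW
WWWWW

Answer: WWWWW
WWWWW
WWWWW
WWBWW
WWWWW
WGYWW
WWWWW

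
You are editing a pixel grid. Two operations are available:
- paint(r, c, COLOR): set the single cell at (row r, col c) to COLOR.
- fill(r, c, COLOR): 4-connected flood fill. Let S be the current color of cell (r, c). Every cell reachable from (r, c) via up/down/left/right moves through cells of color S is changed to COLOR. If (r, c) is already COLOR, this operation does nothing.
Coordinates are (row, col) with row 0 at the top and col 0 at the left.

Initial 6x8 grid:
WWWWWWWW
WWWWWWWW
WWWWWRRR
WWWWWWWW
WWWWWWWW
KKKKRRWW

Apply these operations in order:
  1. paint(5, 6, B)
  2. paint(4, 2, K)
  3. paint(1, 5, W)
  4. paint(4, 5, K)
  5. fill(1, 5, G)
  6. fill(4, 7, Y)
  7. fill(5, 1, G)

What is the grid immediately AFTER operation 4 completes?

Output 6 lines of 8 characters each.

Answer: WWWWWWWW
WWWWWWWW
WWWWWRRR
WWWWWWWW
WWKWWKWW
KKKKRRBW

Derivation:
After op 1 paint(5,6,B):
WWWWWWWW
WWWWWWWW
WWWWWRRR
WWWWWWWW
WWWWWWWW
KKKKRRBW
After op 2 paint(4,2,K):
WWWWWWWW
WWWWWWWW
WWWWWRRR
WWWWWWWW
WWKWWWWW
KKKKRRBW
After op 3 paint(1,5,W):
WWWWWWWW
WWWWWWWW
WWWWWRRR
WWWWWWWW
WWKWWWWW
KKKKRRBW
After op 4 paint(4,5,K):
WWWWWWWW
WWWWWWWW
WWWWWRRR
WWWWWWWW
WWKWWKWW
KKKKRRBW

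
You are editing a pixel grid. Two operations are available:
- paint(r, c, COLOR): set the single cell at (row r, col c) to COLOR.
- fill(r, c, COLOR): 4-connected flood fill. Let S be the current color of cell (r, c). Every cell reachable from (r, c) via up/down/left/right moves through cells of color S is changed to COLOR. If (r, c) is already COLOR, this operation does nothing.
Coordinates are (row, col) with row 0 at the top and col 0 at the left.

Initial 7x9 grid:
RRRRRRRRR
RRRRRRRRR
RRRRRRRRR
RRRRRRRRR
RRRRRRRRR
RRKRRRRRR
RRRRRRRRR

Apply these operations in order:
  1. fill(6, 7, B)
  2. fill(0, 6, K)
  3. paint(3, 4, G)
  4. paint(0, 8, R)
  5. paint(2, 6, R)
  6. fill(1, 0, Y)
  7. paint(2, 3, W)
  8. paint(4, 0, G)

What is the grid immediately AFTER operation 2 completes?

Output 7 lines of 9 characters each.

After op 1 fill(6,7,B) [62 cells changed]:
BBBBBBBBB
BBBBBBBBB
BBBBBBBBB
BBBBBBBBB
BBBBBBBBB
BBKBBBBBB
BBBBBBBBB
After op 2 fill(0,6,K) [62 cells changed]:
KKKKKKKKK
KKKKKKKKK
KKKKKKKKK
KKKKKKKKK
KKKKKKKKK
KKKKKKKKK
KKKKKKKKK

Answer: KKKKKKKKK
KKKKKKKKK
KKKKKKKKK
KKKKKKKKK
KKKKKKKKK
KKKKKKKKK
KKKKKKKKK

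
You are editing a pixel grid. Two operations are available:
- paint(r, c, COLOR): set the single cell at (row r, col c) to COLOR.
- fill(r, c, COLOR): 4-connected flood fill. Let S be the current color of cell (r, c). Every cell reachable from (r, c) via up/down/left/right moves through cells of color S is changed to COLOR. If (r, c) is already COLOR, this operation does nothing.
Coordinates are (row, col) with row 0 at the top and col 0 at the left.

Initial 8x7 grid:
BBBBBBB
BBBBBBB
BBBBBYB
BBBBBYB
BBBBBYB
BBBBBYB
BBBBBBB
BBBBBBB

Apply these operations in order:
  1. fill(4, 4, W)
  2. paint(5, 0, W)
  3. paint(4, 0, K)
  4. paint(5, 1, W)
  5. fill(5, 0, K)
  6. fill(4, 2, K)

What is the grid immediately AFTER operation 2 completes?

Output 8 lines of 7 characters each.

After op 1 fill(4,4,W) [52 cells changed]:
WWWWWWW
WWWWWWW
WWWWWYW
WWWWWYW
WWWWWYW
WWWWWYW
WWWWWWW
WWWWWWW
After op 2 paint(5,0,W):
WWWWWWW
WWWWWWW
WWWWWYW
WWWWWYW
WWWWWYW
WWWWWYW
WWWWWWW
WWWWWWW

Answer: WWWWWWW
WWWWWWW
WWWWWYW
WWWWWYW
WWWWWYW
WWWWWYW
WWWWWWW
WWWWWWW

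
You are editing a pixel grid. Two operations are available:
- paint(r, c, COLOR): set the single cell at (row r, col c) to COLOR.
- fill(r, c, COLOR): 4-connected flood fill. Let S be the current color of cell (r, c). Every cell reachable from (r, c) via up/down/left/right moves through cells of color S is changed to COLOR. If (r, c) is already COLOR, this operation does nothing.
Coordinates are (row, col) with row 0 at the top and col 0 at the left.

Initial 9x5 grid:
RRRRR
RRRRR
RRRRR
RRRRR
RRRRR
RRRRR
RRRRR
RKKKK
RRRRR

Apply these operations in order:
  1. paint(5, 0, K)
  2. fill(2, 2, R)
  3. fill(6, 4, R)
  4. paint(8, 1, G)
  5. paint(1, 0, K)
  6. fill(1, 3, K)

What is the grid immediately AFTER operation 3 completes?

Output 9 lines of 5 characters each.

After op 1 paint(5,0,K):
RRRRR
RRRRR
RRRRR
RRRRR
RRRRR
KRRRR
RRRRR
RKKKK
RRRRR
After op 2 fill(2,2,R) [0 cells changed]:
RRRRR
RRRRR
RRRRR
RRRRR
RRRRR
KRRRR
RRRRR
RKKKK
RRRRR
After op 3 fill(6,4,R) [0 cells changed]:
RRRRR
RRRRR
RRRRR
RRRRR
RRRRR
KRRRR
RRRRR
RKKKK
RRRRR

Answer: RRRRR
RRRRR
RRRRR
RRRRR
RRRRR
KRRRR
RRRRR
RKKKK
RRRRR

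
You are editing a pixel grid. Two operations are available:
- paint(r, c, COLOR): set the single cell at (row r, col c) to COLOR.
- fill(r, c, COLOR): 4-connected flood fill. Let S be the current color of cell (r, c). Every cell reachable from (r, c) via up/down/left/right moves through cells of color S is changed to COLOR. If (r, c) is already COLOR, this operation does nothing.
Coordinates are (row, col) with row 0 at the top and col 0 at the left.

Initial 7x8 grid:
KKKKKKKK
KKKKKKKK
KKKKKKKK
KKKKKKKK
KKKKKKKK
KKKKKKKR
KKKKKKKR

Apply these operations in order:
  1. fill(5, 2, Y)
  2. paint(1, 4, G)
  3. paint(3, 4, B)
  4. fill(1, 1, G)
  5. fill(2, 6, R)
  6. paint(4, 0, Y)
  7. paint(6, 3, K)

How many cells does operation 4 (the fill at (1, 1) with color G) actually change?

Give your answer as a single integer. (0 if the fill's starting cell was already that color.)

Answer: 52

Derivation:
After op 1 fill(5,2,Y) [54 cells changed]:
YYYYYYYY
YYYYYYYY
YYYYYYYY
YYYYYYYY
YYYYYYYY
YYYYYYYR
YYYYYYYR
After op 2 paint(1,4,G):
YYYYYYYY
YYYYGYYY
YYYYYYYY
YYYYYYYY
YYYYYYYY
YYYYYYYR
YYYYYYYR
After op 3 paint(3,4,B):
YYYYYYYY
YYYYGYYY
YYYYYYYY
YYYYBYYY
YYYYYYYY
YYYYYYYR
YYYYYYYR
After op 4 fill(1,1,G) [52 cells changed]:
GGGGGGGG
GGGGGGGG
GGGGGGGG
GGGGBGGG
GGGGGGGG
GGGGGGGR
GGGGGGGR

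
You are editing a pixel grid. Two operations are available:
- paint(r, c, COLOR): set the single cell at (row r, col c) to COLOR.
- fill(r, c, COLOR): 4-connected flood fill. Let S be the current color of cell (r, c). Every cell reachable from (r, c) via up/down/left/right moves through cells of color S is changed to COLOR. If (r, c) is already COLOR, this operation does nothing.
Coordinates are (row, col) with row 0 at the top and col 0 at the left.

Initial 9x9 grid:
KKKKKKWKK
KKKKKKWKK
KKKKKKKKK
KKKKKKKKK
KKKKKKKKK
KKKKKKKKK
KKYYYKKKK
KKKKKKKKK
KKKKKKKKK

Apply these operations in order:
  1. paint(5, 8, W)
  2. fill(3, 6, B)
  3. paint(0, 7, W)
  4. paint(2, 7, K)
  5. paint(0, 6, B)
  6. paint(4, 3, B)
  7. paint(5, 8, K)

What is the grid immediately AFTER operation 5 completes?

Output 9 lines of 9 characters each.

After op 1 paint(5,8,W):
KKKKKKWKK
KKKKKKWKK
KKKKKKKKK
KKKKKKKKK
KKKKKKKKK
KKKKKKKKW
KKYYYKKKK
KKKKKKKKK
KKKKKKKKK
After op 2 fill(3,6,B) [75 cells changed]:
BBBBBBWBB
BBBBBBWBB
BBBBBBBBB
BBBBBBBBB
BBBBBBBBB
BBBBBBBBW
BBYYYBBBB
BBBBBBBBB
BBBBBBBBB
After op 3 paint(0,7,W):
BBBBBBWWB
BBBBBBWBB
BBBBBBBBB
BBBBBBBBB
BBBBBBBBB
BBBBBBBBW
BBYYYBBBB
BBBBBBBBB
BBBBBBBBB
After op 4 paint(2,7,K):
BBBBBBWWB
BBBBBBWBB
BBBBBBBKB
BBBBBBBBB
BBBBBBBBB
BBBBBBBBW
BBYYYBBBB
BBBBBBBBB
BBBBBBBBB
After op 5 paint(0,6,B):
BBBBBBBWB
BBBBBBWBB
BBBBBBBKB
BBBBBBBBB
BBBBBBBBB
BBBBBBBBW
BBYYYBBBB
BBBBBBBBB
BBBBBBBBB

Answer: BBBBBBBWB
BBBBBBWBB
BBBBBBBKB
BBBBBBBBB
BBBBBBBBB
BBBBBBBBW
BBYYYBBBB
BBBBBBBBB
BBBBBBBBB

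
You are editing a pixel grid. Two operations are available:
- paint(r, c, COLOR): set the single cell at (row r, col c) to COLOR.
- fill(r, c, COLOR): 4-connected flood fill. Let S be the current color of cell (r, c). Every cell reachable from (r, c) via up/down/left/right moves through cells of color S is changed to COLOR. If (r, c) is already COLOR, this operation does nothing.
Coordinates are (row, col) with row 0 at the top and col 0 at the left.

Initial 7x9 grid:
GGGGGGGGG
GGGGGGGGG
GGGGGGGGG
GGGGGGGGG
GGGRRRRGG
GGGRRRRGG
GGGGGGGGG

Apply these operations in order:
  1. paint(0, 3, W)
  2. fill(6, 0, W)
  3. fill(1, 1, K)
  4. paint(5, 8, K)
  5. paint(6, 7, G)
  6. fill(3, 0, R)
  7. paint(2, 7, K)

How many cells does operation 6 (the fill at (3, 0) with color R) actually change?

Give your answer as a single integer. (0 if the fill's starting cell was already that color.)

Answer: 54

Derivation:
After op 1 paint(0,3,W):
GGGWGGGGG
GGGGGGGGG
GGGGGGGGG
GGGGGGGGG
GGGRRRRGG
GGGRRRRGG
GGGGGGGGG
After op 2 fill(6,0,W) [54 cells changed]:
WWWWWWWWW
WWWWWWWWW
WWWWWWWWW
WWWWWWWWW
WWWRRRRWW
WWWRRRRWW
WWWWWWWWW
After op 3 fill(1,1,K) [55 cells changed]:
KKKKKKKKK
KKKKKKKKK
KKKKKKKKK
KKKKKKKKK
KKKRRRRKK
KKKRRRRKK
KKKKKKKKK
After op 4 paint(5,8,K):
KKKKKKKKK
KKKKKKKKK
KKKKKKKKK
KKKKKKKKK
KKKRRRRKK
KKKRRRRKK
KKKKKKKKK
After op 5 paint(6,7,G):
KKKKKKKKK
KKKKKKKKK
KKKKKKKKK
KKKKKKKKK
KKKRRRRKK
KKKRRRRKK
KKKKKKKGK
After op 6 fill(3,0,R) [54 cells changed]:
RRRRRRRRR
RRRRRRRRR
RRRRRRRRR
RRRRRRRRR
RRRRRRRRR
RRRRRRRRR
RRRRRRRGR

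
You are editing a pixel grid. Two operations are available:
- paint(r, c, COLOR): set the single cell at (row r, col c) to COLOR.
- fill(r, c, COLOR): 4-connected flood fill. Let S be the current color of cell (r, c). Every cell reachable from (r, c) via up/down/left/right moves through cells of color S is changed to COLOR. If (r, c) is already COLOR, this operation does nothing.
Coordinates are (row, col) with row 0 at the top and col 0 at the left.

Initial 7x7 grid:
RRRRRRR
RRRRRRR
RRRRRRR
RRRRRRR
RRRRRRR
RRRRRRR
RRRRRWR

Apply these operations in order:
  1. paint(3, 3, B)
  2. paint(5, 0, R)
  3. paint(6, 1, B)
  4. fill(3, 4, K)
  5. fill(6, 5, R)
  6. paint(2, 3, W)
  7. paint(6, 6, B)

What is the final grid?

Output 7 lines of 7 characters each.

After op 1 paint(3,3,B):
RRRRRRR
RRRRRRR
RRRRRRR
RRRBRRR
RRRRRRR
RRRRRRR
RRRRRWR
After op 2 paint(5,0,R):
RRRRRRR
RRRRRRR
RRRRRRR
RRRBRRR
RRRRRRR
RRRRRRR
RRRRRWR
After op 3 paint(6,1,B):
RRRRRRR
RRRRRRR
RRRRRRR
RRRBRRR
RRRRRRR
RRRRRRR
RBRRRWR
After op 4 fill(3,4,K) [46 cells changed]:
KKKKKKK
KKKKKKK
KKKKKKK
KKKBKKK
KKKKKKK
KKKKKKK
KBKKKWK
After op 5 fill(6,5,R) [1 cells changed]:
KKKKKKK
KKKKKKK
KKKKKKK
KKKBKKK
KKKKKKK
KKKKKKK
KBKKKRK
After op 6 paint(2,3,W):
KKKKKKK
KKKKKKK
KKKWKKK
KKKBKKK
KKKKKKK
KKKKKKK
KBKKKRK
After op 7 paint(6,6,B):
KKKKKKK
KKKKKKK
KKKWKKK
KKKBKKK
KKKKKKK
KKKKKKK
KBKKKRB

Answer: KKKKKKK
KKKKKKK
KKKWKKK
KKKBKKK
KKKKKKK
KKKKKKK
KBKKKRB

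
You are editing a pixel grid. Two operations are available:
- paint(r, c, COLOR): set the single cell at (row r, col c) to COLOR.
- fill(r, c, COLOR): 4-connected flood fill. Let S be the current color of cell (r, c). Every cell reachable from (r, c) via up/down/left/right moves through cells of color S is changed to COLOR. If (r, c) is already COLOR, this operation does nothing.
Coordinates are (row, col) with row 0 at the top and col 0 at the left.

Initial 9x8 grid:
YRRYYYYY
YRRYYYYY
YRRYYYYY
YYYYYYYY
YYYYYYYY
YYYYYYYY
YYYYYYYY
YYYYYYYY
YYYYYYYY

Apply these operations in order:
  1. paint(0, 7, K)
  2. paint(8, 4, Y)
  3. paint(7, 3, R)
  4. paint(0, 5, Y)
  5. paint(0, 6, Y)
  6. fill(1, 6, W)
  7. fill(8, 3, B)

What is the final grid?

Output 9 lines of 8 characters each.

Answer: BRRBBBBK
BRRBBBBB
BRRBBBBB
BBBBBBBB
BBBBBBBB
BBBBBBBB
BBBBBBBB
BBBRBBBB
BBBBBBBB

Derivation:
After op 1 paint(0,7,K):
YRRYYYYK
YRRYYYYY
YRRYYYYY
YYYYYYYY
YYYYYYYY
YYYYYYYY
YYYYYYYY
YYYYYYYY
YYYYYYYY
After op 2 paint(8,4,Y):
YRRYYYYK
YRRYYYYY
YRRYYYYY
YYYYYYYY
YYYYYYYY
YYYYYYYY
YYYYYYYY
YYYYYYYY
YYYYYYYY
After op 3 paint(7,3,R):
YRRYYYYK
YRRYYYYY
YRRYYYYY
YYYYYYYY
YYYYYYYY
YYYYYYYY
YYYYYYYY
YYYRYYYY
YYYYYYYY
After op 4 paint(0,5,Y):
YRRYYYYK
YRRYYYYY
YRRYYYYY
YYYYYYYY
YYYYYYYY
YYYYYYYY
YYYYYYYY
YYYRYYYY
YYYYYYYY
After op 5 paint(0,6,Y):
YRRYYYYK
YRRYYYYY
YRRYYYYY
YYYYYYYY
YYYYYYYY
YYYYYYYY
YYYYYYYY
YYYRYYYY
YYYYYYYY
After op 6 fill(1,6,W) [64 cells changed]:
WRRWWWWK
WRRWWWWW
WRRWWWWW
WWWWWWWW
WWWWWWWW
WWWWWWWW
WWWWWWWW
WWWRWWWW
WWWWWWWW
After op 7 fill(8,3,B) [64 cells changed]:
BRRBBBBK
BRRBBBBB
BRRBBBBB
BBBBBBBB
BBBBBBBB
BBBBBBBB
BBBBBBBB
BBBRBBBB
BBBBBBBB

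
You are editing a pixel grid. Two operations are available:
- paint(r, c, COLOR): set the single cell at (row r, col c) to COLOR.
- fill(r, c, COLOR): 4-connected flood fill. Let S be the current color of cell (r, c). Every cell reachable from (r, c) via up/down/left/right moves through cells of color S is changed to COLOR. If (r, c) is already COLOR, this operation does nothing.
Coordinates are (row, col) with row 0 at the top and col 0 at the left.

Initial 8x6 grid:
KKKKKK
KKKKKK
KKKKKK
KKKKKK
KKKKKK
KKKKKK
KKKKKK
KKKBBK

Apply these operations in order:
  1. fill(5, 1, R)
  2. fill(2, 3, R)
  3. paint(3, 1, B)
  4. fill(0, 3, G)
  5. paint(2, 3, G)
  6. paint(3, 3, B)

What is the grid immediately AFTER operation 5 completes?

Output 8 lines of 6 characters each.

Answer: GGGGGG
GGGGGG
GGGGGG
GBGGGG
GGGGGG
GGGGGG
GGGGGG
GGGBBG

Derivation:
After op 1 fill(5,1,R) [46 cells changed]:
RRRRRR
RRRRRR
RRRRRR
RRRRRR
RRRRRR
RRRRRR
RRRRRR
RRRBBR
After op 2 fill(2,3,R) [0 cells changed]:
RRRRRR
RRRRRR
RRRRRR
RRRRRR
RRRRRR
RRRRRR
RRRRRR
RRRBBR
After op 3 paint(3,1,B):
RRRRRR
RRRRRR
RRRRRR
RBRRRR
RRRRRR
RRRRRR
RRRRRR
RRRBBR
After op 4 fill(0,3,G) [45 cells changed]:
GGGGGG
GGGGGG
GGGGGG
GBGGGG
GGGGGG
GGGGGG
GGGGGG
GGGBBG
After op 5 paint(2,3,G):
GGGGGG
GGGGGG
GGGGGG
GBGGGG
GGGGGG
GGGGGG
GGGGGG
GGGBBG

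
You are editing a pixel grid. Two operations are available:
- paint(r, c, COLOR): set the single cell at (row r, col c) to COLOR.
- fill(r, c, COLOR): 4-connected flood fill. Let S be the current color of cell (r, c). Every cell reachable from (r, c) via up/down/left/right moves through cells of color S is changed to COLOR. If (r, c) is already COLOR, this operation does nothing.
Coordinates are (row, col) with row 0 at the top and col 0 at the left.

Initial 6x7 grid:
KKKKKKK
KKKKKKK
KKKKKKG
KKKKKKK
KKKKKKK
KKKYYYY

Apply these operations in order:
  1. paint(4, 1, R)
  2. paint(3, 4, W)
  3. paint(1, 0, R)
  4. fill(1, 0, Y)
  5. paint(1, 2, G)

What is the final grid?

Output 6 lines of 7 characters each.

After op 1 paint(4,1,R):
KKKKKKK
KKKKKKK
KKKKKKG
KKKKKKK
KRKKKKK
KKKYYYY
After op 2 paint(3,4,W):
KKKKKKK
KKKKKKK
KKKKKKG
KKKKWKK
KRKKKKK
KKKYYYY
After op 3 paint(1,0,R):
KKKKKKK
RKKKKKK
KKKKKKG
KKKKWKK
KRKKKKK
KKKYYYY
After op 4 fill(1,0,Y) [1 cells changed]:
KKKKKKK
YKKKKKK
KKKKKKG
KKKKWKK
KRKKKKK
KKKYYYY
After op 5 paint(1,2,G):
KKKKKKK
YKGKKKK
KKKKKKG
KKKKWKK
KRKKKKK
KKKYYYY

Answer: KKKKKKK
YKGKKKK
KKKKKKG
KKKKWKK
KRKKKKK
KKKYYYY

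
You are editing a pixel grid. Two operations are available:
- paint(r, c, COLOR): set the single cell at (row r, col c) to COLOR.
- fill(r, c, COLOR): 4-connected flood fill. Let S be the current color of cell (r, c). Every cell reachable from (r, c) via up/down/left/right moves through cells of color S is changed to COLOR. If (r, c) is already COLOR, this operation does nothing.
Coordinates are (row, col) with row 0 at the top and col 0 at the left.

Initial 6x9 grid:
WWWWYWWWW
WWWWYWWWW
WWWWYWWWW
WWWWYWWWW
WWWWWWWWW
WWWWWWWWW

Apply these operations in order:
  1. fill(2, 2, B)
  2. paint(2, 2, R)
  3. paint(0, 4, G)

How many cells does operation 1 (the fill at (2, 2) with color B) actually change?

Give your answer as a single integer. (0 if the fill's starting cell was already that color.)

After op 1 fill(2,2,B) [50 cells changed]:
BBBBYBBBB
BBBBYBBBB
BBBBYBBBB
BBBBYBBBB
BBBBBBBBB
BBBBBBBBB

Answer: 50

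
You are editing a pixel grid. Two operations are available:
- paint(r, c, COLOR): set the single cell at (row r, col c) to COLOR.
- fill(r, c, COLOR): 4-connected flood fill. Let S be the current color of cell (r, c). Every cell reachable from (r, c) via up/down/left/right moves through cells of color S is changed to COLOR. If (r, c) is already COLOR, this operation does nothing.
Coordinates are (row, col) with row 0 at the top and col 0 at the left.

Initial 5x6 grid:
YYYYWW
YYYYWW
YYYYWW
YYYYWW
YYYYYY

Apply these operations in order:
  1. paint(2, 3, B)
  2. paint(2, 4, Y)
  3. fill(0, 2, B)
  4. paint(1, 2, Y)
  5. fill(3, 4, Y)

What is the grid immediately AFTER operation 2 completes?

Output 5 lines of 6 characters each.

After op 1 paint(2,3,B):
YYYYWW
YYYYWW
YYYBWW
YYYYWW
YYYYYY
After op 2 paint(2,4,Y):
YYYYWW
YYYYWW
YYYBYW
YYYYWW
YYYYYY

Answer: YYYYWW
YYYYWW
YYYBYW
YYYYWW
YYYYYY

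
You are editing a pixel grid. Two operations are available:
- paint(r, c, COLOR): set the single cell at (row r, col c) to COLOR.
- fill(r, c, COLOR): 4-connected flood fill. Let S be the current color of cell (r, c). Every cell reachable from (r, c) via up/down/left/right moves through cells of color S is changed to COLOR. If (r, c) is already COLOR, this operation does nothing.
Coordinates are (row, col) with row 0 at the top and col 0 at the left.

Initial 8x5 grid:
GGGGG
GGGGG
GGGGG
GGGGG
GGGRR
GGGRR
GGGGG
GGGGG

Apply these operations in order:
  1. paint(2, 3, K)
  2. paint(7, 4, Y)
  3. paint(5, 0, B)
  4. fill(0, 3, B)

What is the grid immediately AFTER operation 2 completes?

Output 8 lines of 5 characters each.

Answer: GGGGG
GGGGG
GGGKG
GGGGG
GGGRR
GGGRR
GGGGG
GGGGY

Derivation:
After op 1 paint(2,3,K):
GGGGG
GGGGG
GGGKG
GGGGG
GGGRR
GGGRR
GGGGG
GGGGG
After op 2 paint(7,4,Y):
GGGGG
GGGGG
GGGKG
GGGGG
GGGRR
GGGRR
GGGGG
GGGGY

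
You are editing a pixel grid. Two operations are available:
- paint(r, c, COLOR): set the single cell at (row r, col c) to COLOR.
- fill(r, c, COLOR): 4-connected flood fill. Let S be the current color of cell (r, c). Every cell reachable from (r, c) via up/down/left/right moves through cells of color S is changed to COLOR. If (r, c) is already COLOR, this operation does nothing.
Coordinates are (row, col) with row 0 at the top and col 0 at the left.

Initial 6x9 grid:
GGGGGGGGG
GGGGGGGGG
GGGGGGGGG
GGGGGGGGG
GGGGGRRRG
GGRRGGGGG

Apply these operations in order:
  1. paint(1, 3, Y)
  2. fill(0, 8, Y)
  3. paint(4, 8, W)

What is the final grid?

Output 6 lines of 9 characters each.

After op 1 paint(1,3,Y):
GGGGGGGGG
GGGYGGGGG
GGGGGGGGG
GGGGGGGGG
GGGGGRRRG
GGRRGGGGG
After op 2 fill(0,8,Y) [48 cells changed]:
YYYYYYYYY
YYYYYYYYY
YYYYYYYYY
YYYYYYYYY
YYYYYRRRY
YYRRYYYYY
After op 3 paint(4,8,W):
YYYYYYYYY
YYYYYYYYY
YYYYYYYYY
YYYYYYYYY
YYYYYRRRW
YYRRYYYYY

Answer: YYYYYYYYY
YYYYYYYYY
YYYYYYYYY
YYYYYYYYY
YYYYYRRRW
YYRRYYYYY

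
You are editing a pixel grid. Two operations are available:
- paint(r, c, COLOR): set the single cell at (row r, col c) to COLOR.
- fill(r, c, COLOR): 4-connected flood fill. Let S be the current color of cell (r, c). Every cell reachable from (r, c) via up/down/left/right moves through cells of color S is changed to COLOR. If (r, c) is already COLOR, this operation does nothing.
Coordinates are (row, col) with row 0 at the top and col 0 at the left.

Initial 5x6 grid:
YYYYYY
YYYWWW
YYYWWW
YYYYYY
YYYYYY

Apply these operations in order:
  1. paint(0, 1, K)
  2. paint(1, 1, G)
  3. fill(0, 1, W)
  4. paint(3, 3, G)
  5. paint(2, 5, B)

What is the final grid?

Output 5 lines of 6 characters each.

Answer: YWYYYY
YGYWWW
YYYWWB
YYYGYY
YYYYYY

Derivation:
After op 1 paint(0,1,K):
YKYYYY
YYYWWW
YYYWWW
YYYYYY
YYYYYY
After op 2 paint(1,1,G):
YKYYYY
YGYWWW
YYYWWW
YYYYYY
YYYYYY
After op 3 fill(0,1,W) [1 cells changed]:
YWYYYY
YGYWWW
YYYWWW
YYYYYY
YYYYYY
After op 4 paint(3,3,G):
YWYYYY
YGYWWW
YYYWWW
YYYGYY
YYYYYY
After op 5 paint(2,5,B):
YWYYYY
YGYWWW
YYYWWB
YYYGYY
YYYYYY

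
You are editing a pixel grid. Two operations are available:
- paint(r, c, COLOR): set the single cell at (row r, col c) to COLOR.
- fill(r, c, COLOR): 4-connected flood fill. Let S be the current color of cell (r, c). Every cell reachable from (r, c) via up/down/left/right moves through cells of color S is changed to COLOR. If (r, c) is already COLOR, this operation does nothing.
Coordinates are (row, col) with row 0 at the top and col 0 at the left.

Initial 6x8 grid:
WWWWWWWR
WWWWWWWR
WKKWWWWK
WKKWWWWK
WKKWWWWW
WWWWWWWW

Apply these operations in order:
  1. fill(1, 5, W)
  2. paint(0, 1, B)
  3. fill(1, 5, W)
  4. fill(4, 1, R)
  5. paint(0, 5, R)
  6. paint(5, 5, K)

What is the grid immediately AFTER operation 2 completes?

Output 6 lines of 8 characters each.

After op 1 fill(1,5,W) [0 cells changed]:
WWWWWWWR
WWWWWWWR
WKKWWWWK
WKKWWWWK
WKKWWWWW
WWWWWWWW
After op 2 paint(0,1,B):
WBWWWWWR
WWWWWWWR
WKKWWWWK
WKKWWWWK
WKKWWWWW
WWWWWWWW

Answer: WBWWWWWR
WWWWWWWR
WKKWWWWK
WKKWWWWK
WKKWWWWW
WWWWWWWW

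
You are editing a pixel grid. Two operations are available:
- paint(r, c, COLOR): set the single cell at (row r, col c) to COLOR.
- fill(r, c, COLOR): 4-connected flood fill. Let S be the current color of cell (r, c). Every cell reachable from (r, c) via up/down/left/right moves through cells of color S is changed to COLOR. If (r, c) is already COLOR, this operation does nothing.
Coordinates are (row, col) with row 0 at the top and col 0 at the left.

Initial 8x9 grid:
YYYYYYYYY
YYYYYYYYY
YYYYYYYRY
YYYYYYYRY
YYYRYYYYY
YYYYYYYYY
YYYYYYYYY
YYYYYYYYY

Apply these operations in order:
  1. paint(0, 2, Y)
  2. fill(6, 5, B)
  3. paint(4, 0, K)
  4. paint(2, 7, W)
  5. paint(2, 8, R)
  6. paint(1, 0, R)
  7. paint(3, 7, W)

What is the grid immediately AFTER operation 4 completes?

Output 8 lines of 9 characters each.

Answer: BBBBBBBBB
BBBBBBBBB
BBBBBBBWB
BBBBBBBRB
KBBRBBBBB
BBBBBBBBB
BBBBBBBBB
BBBBBBBBB

Derivation:
After op 1 paint(0,2,Y):
YYYYYYYYY
YYYYYYYYY
YYYYYYYRY
YYYYYYYRY
YYYRYYYYY
YYYYYYYYY
YYYYYYYYY
YYYYYYYYY
After op 2 fill(6,5,B) [69 cells changed]:
BBBBBBBBB
BBBBBBBBB
BBBBBBBRB
BBBBBBBRB
BBBRBBBBB
BBBBBBBBB
BBBBBBBBB
BBBBBBBBB
After op 3 paint(4,0,K):
BBBBBBBBB
BBBBBBBBB
BBBBBBBRB
BBBBBBBRB
KBBRBBBBB
BBBBBBBBB
BBBBBBBBB
BBBBBBBBB
After op 4 paint(2,7,W):
BBBBBBBBB
BBBBBBBBB
BBBBBBBWB
BBBBBBBRB
KBBRBBBBB
BBBBBBBBB
BBBBBBBBB
BBBBBBBBB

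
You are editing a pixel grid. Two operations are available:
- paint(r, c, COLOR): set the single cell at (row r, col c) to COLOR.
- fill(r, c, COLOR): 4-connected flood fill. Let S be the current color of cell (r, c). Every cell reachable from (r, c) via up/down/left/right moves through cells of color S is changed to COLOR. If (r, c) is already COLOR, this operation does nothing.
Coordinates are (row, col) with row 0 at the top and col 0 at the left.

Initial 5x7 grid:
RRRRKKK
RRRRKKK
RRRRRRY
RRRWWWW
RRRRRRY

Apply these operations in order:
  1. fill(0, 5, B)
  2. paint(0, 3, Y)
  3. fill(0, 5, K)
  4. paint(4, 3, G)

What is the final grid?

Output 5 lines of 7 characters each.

After op 1 fill(0,5,B) [6 cells changed]:
RRRRBBB
RRRRBBB
RRRRRRY
RRRWWWW
RRRRRRY
After op 2 paint(0,3,Y):
RRRYBBB
RRRRBBB
RRRRRRY
RRRWWWW
RRRRRRY
After op 3 fill(0,5,K) [6 cells changed]:
RRRYKKK
RRRRKKK
RRRRRRY
RRRWWWW
RRRRRRY
After op 4 paint(4,3,G):
RRRYKKK
RRRRKKK
RRRRRRY
RRRWWWW
RRRGRRY

Answer: RRRYKKK
RRRRKKK
RRRRRRY
RRRWWWW
RRRGRRY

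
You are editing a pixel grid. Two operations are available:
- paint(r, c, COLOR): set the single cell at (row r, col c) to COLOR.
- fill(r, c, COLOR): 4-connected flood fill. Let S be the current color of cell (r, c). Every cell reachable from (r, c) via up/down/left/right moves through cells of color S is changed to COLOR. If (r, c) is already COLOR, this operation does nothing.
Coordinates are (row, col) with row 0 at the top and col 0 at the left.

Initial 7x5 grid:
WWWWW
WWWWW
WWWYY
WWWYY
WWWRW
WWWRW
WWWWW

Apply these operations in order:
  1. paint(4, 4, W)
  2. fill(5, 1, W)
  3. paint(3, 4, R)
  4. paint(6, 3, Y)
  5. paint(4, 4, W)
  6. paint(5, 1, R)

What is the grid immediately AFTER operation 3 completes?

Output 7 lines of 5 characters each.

After op 1 paint(4,4,W):
WWWWW
WWWWW
WWWYY
WWWYY
WWWRW
WWWRW
WWWWW
After op 2 fill(5,1,W) [0 cells changed]:
WWWWW
WWWWW
WWWYY
WWWYY
WWWRW
WWWRW
WWWWW
After op 3 paint(3,4,R):
WWWWW
WWWWW
WWWYY
WWWYR
WWWRW
WWWRW
WWWWW

Answer: WWWWW
WWWWW
WWWYY
WWWYR
WWWRW
WWWRW
WWWWW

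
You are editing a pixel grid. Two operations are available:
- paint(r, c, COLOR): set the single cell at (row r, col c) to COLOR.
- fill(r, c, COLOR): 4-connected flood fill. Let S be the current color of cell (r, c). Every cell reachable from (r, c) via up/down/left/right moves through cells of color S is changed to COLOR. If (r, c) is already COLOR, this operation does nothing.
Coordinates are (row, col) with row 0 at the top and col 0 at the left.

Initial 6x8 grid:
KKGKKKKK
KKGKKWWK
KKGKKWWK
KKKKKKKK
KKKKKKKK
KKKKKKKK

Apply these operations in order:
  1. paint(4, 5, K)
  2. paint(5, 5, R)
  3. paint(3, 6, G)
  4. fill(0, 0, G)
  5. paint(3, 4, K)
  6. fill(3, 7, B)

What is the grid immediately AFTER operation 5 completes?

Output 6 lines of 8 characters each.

After op 1 paint(4,5,K):
KKGKKKKK
KKGKKWWK
KKGKKWWK
KKKKKKKK
KKKKKKKK
KKKKKKKK
After op 2 paint(5,5,R):
KKGKKKKK
KKGKKWWK
KKGKKWWK
KKKKKKKK
KKKKKKKK
KKKKKRKK
After op 3 paint(3,6,G):
KKGKKKKK
KKGKKWWK
KKGKKWWK
KKKKKKGK
KKKKKKKK
KKKKKRKK
After op 4 fill(0,0,G) [39 cells changed]:
GGGGGGGG
GGGGGWWG
GGGGGWWG
GGGGGGGG
GGGGGGGG
GGGGGRGG
After op 5 paint(3,4,K):
GGGGGGGG
GGGGGWWG
GGGGGWWG
GGGGKGGG
GGGGGGGG
GGGGGRGG

Answer: GGGGGGGG
GGGGGWWG
GGGGGWWG
GGGGKGGG
GGGGGGGG
GGGGGRGG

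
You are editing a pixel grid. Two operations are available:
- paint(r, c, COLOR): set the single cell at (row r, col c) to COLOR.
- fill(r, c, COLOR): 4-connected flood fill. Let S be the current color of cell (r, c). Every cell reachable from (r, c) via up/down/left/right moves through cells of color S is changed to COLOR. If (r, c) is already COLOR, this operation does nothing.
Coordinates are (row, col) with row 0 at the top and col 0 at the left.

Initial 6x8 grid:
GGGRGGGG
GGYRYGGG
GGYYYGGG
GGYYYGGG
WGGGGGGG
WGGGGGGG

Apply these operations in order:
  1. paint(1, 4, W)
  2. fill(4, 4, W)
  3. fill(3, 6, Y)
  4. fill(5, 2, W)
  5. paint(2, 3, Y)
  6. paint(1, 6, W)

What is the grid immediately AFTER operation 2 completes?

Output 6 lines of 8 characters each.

Answer: WWWRWWWW
WWYRWWWW
WWYYYWWW
WWYYYWWW
WWWWWWWW
WWWWWWWW

Derivation:
After op 1 paint(1,4,W):
GGGRGGGG
GGYRWGGG
GGYYYGGG
GGYYYGGG
WGGGGGGG
WGGGGGGG
After op 2 fill(4,4,W) [36 cells changed]:
WWWRWWWW
WWYRWWWW
WWYYYWWW
WWYYYWWW
WWWWWWWW
WWWWWWWW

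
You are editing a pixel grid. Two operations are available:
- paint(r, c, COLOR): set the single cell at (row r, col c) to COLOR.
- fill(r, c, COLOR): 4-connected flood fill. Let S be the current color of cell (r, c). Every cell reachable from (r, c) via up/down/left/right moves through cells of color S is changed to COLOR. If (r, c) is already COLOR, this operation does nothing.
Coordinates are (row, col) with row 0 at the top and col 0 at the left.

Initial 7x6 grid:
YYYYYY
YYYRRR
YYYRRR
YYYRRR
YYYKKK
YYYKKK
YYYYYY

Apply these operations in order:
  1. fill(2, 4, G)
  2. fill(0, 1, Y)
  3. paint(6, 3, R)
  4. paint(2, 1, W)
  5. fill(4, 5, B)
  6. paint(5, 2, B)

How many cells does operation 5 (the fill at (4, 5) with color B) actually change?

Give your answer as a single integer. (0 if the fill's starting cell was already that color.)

After op 1 fill(2,4,G) [9 cells changed]:
YYYYYY
YYYGGG
YYYGGG
YYYGGG
YYYKKK
YYYKKK
YYYYYY
After op 2 fill(0,1,Y) [0 cells changed]:
YYYYYY
YYYGGG
YYYGGG
YYYGGG
YYYKKK
YYYKKK
YYYYYY
After op 3 paint(6,3,R):
YYYYYY
YYYGGG
YYYGGG
YYYGGG
YYYKKK
YYYKKK
YYYRYY
After op 4 paint(2,1,W):
YYYYYY
YYYGGG
YWYGGG
YYYGGG
YYYKKK
YYYKKK
YYYRYY
After op 5 fill(4,5,B) [6 cells changed]:
YYYYYY
YYYGGG
YWYGGG
YYYGGG
YYYBBB
YYYBBB
YYYRYY

Answer: 6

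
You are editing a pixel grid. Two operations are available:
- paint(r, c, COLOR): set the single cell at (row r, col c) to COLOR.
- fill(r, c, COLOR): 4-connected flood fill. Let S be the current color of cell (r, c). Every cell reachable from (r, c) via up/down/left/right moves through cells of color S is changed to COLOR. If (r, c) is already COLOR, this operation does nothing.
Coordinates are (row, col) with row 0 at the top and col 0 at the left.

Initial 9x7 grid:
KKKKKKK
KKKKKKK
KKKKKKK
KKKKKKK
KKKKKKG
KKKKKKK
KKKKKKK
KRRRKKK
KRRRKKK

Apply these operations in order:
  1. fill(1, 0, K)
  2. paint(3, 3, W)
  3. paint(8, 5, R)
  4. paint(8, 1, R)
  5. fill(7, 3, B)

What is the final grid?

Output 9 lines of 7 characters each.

Answer: KKKKKKK
KKKKKKK
KKKKKKK
KKKWKKK
KKKKKKG
KKKKKKK
KKKKKKK
KBBBKKK
KBBBKRK

Derivation:
After op 1 fill(1,0,K) [0 cells changed]:
KKKKKKK
KKKKKKK
KKKKKKK
KKKKKKK
KKKKKKG
KKKKKKK
KKKKKKK
KRRRKKK
KRRRKKK
After op 2 paint(3,3,W):
KKKKKKK
KKKKKKK
KKKKKKK
KKKWKKK
KKKKKKG
KKKKKKK
KKKKKKK
KRRRKKK
KRRRKKK
After op 3 paint(8,5,R):
KKKKKKK
KKKKKKK
KKKKKKK
KKKWKKK
KKKKKKG
KKKKKKK
KKKKKKK
KRRRKKK
KRRRKRK
After op 4 paint(8,1,R):
KKKKKKK
KKKKKKK
KKKKKKK
KKKWKKK
KKKKKKG
KKKKKKK
KKKKKKK
KRRRKKK
KRRRKRK
After op 5 fill(7,3,B) [6 cells changed]:
KKKKKKK
KKKKKKK
KKKKKKK
KKKWKKK
KKKKKKG
KKKKKKK
KKKKKKK
KBBBKKK
KBBBKRK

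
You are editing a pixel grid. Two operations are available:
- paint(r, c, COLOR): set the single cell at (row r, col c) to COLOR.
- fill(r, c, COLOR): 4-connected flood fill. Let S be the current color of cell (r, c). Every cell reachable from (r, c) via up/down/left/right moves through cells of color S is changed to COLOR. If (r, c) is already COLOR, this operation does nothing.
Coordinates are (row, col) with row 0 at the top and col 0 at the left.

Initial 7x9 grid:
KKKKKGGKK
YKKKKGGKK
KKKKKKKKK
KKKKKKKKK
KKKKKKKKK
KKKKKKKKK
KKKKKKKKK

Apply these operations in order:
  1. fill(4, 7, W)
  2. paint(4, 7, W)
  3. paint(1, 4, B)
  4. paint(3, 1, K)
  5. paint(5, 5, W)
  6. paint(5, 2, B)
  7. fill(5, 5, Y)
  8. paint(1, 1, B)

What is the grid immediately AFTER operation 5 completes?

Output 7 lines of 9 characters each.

After op 1 fill(4,7,W) [58 cells changed]:
WWWWWGGWW
YWWWWGGWW
WWWWWWWWW
WWWWWWWWW
WWWWWWWWW
WWWWWWWWW
WWWWWWWWW
After op 2 paint(4,7,W):
WWWWWGGWW
YWWWWGGWW
WWWWWWWWW
WWWWWWWWW
WWWWWWWWW
WWWWWWWWW
WWWWWWWWW
After op 3 paint(1,4,B):
WWWWWGGWW
YWWWBGGWW
WWWWWWWWW
WWWWWWWWW
WWWWWWWWW
WWWWWWWWW
WWWWWWWWW
After op 4 paint(3,1,K):
WWWWWGGWW
YWWWBGGWW
WWWWWWWWW
WKWWWWWWW
WWWWWWWWW
WWWWWWWWW
WWWWWWWWW
After op 5 paint(5,5,W):
WWWWWGGWW
YWWWBGGWW
WWWWWWWWW
WKWWWWWWW
WWWWWWWWW
WWWWWWWWW
WWWWWWWWW

Answer: WWWWWGGWW
YWWWBGGWW
WWWWWWWWW
WKWWWWWWW
WWWWWWWWW
WWWWWWWWW
WWWWWWWWW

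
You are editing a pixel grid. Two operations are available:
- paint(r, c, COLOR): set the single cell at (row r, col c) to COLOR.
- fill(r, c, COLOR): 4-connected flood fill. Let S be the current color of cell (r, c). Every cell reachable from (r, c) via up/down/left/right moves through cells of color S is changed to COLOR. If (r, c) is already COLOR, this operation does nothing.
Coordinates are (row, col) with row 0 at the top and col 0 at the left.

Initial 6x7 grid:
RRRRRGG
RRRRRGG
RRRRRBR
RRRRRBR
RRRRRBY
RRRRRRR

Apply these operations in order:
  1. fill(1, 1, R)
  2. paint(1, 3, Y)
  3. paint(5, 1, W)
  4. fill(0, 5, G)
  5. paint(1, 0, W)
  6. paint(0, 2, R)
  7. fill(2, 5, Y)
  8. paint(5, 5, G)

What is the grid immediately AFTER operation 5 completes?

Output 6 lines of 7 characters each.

After op 1 fill(1,1,R) [0 cells changed]:
RRRRRGG
RRRRRGG
RRRRRBR
RRRRRBR
RRRRRBY
RRRRRRR
After op 2 paint(1,3,Y):
RRRRRGG
RRRYRGG
RRRRRBR
RRRRRBR
RRRRRBY
RRRRRRR
After op 3 paint(5,1,W):
RRRRRGG
RRRYRGG
RRRRRBR
RRRRRBR
RRRRRBY
RWRRRRR
After op 4 fill(0,5,G) [0 cells changed]:
RRRRRGG
RRRYRGG
RRRRRBR
RRRRRBR
RRRRRBY
RWRRRRR
After op 5 paint(1,0,W):
RRRRRGG
WRRYRGG
RRRRRBR
RRRRRBR
RRRRRBY
RWRRRRR

Answer: RRRRRGG
WRRYRGG
RRRRRBR
RRRRRBR
RRRRRBY
RWRRRRR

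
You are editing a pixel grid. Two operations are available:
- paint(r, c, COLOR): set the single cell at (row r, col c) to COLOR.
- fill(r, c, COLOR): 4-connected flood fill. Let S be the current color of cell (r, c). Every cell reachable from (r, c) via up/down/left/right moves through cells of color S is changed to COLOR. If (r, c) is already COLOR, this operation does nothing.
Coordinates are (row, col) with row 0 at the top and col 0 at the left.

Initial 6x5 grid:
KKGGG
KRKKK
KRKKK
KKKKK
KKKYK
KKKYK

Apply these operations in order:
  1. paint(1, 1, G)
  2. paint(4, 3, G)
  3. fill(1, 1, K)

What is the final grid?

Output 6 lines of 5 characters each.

After op 1 paint(1,1,G):
KKGGG
KGKKK
KRKKK
KKKKK
KKKYK
KKKYK
After op 2 paint(4,3,G):
KKGGG
KGKKK
KRKKK
KKKKK
KKKGK
KKKYK
After op 3 fill(1,1,K) [1 cells changed]:
KKGGG
KKKKK
KRKKK
KKKKK
KKKGK
KKKYK

Answer: KKGGG
KKKKK
KRKKK
KKKKK
KKKGK
KKKYK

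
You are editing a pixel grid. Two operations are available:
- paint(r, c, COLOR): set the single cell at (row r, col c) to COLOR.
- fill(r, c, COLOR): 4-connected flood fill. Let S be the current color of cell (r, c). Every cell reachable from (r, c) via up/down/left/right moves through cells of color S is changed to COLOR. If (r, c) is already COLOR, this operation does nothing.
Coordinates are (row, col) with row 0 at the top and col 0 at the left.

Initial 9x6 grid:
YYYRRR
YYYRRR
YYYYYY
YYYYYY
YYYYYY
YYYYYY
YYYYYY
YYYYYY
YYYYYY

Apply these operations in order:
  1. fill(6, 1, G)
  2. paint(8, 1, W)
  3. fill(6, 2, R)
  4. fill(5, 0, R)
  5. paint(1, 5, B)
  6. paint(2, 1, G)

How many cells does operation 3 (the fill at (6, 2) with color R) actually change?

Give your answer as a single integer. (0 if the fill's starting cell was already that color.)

After op 1 fill(6,1,G) [48 cells changed]:
GGGRRR
GGGRRR
GGGGGG
GGGGGG
GGGGGG
GGGGGG
GGGGGG
GGGGGG
GGGGGG
After op 2 paint(8,1,W):
GGGRRR
GGGRRR
GGGGGG
GGGGGG
GGGGGG
GGGGGG
GGGGGG
GGGGGG
GWGGGG
After op 3 fill(6,2,R) [47 cells changed]:
RRRRRR
RRRRRR
RRRRRR
RRRRRR
RRRRRR
RRRRRR
RRRRRR
RRRRRR
RWRRRR

Answer: 47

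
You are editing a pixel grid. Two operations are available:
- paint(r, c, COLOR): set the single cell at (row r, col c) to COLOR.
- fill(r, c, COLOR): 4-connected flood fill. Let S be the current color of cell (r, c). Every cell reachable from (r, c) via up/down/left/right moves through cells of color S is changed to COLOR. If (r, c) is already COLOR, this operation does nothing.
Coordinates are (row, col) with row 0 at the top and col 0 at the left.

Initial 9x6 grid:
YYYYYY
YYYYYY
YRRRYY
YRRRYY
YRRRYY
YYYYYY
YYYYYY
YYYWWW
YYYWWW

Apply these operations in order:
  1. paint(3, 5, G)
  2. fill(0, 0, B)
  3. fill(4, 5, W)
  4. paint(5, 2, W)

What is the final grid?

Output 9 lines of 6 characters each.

After op 1 paint(3,5,G):
YYYYYY
YYYYYY
YRRRYY
YRRRYG
YRRRYY
YYYYYY
YYYYYY
YYYWWW
YYYWWW
After op 2 fill(0,0,B) [38 cells changed]:
BBBBBB
BBBBBB
BRRRBB
BRRRBG
BRRRBB
BBBBBB
BBBBBB
BBBWWW
BBBWWW
After op 3 fill(4,5,W) [38 cells changed]:
WWWWWW
WWWWWW
WRRRWW
WRRRWG
WRRRWW
WWWWWW
WWWWWW
WWWWWW
WWWWWW
After op 4 paint(5,2,W):
WWWWWW
WWWWWW
WRRRWW
WRRRWG
WRRRWW
WWWWWW
WWWWWW
WWWWWW
WWWWWW

Answer: WWWWWW
WWWWWW
WRRRWW
WRRRWG
WRRRWW
WWWWWW
WWWWWW
WWWWWW
WWWWWW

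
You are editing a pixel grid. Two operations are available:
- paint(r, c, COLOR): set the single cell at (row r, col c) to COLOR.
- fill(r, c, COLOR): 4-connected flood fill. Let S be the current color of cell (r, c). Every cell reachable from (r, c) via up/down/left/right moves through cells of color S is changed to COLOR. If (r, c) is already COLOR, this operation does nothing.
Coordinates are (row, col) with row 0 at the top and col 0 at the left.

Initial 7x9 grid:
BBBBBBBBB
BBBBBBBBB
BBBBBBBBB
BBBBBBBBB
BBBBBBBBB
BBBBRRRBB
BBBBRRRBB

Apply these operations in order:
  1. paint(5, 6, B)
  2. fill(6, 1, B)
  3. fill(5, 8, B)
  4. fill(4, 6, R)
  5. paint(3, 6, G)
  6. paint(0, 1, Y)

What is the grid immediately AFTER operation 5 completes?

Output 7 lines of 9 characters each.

Answer: RRRRRRRRR
RRRRRRRRR
RRRRRRRRR
RRRRRRGRR
RRRRRRRRR
RRRRRRRRR
RRRRRRRRR

Derivation:
After op 1 paint(5,6,B):
BBBBBBBBB
BBBBBBBBB
BBBBBBBBB
BBBBBBBBB
BBBBBBBBB
BBBBRRBBB
BBBBRRRBB
After op 2 fill(6,1,B) [0 cells changed]:
BBBBBBBBB
BBBBBBBBB
BBBBBBBBB
BBBBBBBBB
BBBBBBBBB
BBBBRRBBB
BBBBRRRBB
After op 3 fill(5,8,B) [0 cells changed]:
BBBBBBBBB
BBBBBBBBB
BBBBBBBBB
BBBBBBBBB
BBBBBBBBB
BBBBRRBBB
BBBBRRRBB
After op 4 fill(4,6,R) [58 cells changed]:
RRRRRRRRR
RRRRRRRRR
RRRRRRRRR
RRRRRRRRR
RRRRRRRRR
RRRRRRRRR
RRRRRRRRR
After op 5 paint(3,6,G):
RRRRRRRRR
RRRRRRRRR
RRRRRRRRR
RRRRRRGRR
RRRRRRRRR
RRRRRRRRR
RRRRRRRRR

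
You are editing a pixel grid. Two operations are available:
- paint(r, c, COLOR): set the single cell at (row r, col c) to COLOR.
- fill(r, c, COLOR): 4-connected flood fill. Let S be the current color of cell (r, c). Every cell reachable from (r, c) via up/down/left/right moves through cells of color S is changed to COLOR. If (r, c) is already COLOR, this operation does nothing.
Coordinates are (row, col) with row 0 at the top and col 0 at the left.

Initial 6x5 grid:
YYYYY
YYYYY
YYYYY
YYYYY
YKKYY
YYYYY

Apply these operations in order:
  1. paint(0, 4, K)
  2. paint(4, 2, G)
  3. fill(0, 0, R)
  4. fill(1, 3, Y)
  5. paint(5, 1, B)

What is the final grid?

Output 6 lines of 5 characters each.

Answer: YYYYK
YYYYY
YYYYY
YYYYY
YKGYY
YBYYY

Derivation:
After op 1 paint(0,4,K):
YYYYK
YYYYY
YYYYY
YYYYY
YKKYY
YYYYY
After op 2 paint(4,2,G):
YYYYK
YYYYY
YYYYY
YYYYY
YKGYY
YYYYY
After op 3 fill(0,0,R) [27 cells changed]:
RRRRK
RRRRR
RRRRR
RRRRR
RKGRR
RRRRR
After op 4 fill(1,3,Y) [27 cells changed]:
YYYYK
YYYYY
YYYYY
YYYYY
YKGYY
YYYYY
After op 5 paint(5,1,B):
YYYYK
YYYYY
YYYYY
YYYYY
YKGYY
YBYYY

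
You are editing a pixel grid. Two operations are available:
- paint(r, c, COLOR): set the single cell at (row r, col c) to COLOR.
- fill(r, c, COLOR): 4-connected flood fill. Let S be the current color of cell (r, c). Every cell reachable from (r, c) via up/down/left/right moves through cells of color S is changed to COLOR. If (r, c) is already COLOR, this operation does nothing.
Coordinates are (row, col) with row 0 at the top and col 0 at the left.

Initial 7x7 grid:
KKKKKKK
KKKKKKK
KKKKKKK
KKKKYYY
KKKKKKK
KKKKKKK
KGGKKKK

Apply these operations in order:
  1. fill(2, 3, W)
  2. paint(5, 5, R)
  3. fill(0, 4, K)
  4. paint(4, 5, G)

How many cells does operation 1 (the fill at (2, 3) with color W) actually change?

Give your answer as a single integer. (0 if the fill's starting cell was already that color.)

After op 1 fill(2,3,W) [44 cells changed]:
WWWWWWW
WWWWWWW
WWWWWWW
WWWWYYY
WWWWWWW
WWWWWWW
WGGWWWW

Answer: 44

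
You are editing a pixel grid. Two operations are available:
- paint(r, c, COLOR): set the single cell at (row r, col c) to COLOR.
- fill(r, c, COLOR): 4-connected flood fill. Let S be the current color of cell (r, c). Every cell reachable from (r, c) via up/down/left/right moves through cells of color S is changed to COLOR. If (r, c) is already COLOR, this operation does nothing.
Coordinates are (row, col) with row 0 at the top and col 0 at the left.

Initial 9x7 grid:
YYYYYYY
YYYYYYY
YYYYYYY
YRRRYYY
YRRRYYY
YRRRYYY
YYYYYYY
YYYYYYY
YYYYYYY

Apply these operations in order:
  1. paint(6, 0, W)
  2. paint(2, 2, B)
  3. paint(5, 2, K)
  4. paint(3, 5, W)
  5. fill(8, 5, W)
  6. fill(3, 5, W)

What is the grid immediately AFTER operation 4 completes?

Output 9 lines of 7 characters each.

After op 1 paint(6,0,W):
YYYYYYY
YYYYYYY
YYYYYYY
YRRRYYY
YRRRYYY
YRRRYYY
WYYYYYY
YYYYYYY
YYYYYYY
After op 2 paint(2,2,B):
YYYYYYY
YYYYYYY
YYBYYYY
YRRRYYY
YRRRYYY
YRRRYYY
WYYYYYY
YYYYYYY
YYYYYYY
After op 3 paint(5,2,K):
YYYYYYY
YYYYYYY
YYBYYYY
YRRRYYY
YRRRYYY
YRKRYYY
WYYYYYY
YYYYYYY
YYYYYYY
After op 4 paint(3,5,W):
YYYYYYY
YYYYYYY
YYBYYYY
YRRRYWY
YRRRYYY
YRKRYYY
WYYYYYY
YYYYYYY
YYYYYYY

Answer: YYYYYYY
YYYYYYY
YYBYYYY
YRRRYWY
YRRRYYY
YRKRYYY
WYYYYYY
YYYYYYY
YYYYYYY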